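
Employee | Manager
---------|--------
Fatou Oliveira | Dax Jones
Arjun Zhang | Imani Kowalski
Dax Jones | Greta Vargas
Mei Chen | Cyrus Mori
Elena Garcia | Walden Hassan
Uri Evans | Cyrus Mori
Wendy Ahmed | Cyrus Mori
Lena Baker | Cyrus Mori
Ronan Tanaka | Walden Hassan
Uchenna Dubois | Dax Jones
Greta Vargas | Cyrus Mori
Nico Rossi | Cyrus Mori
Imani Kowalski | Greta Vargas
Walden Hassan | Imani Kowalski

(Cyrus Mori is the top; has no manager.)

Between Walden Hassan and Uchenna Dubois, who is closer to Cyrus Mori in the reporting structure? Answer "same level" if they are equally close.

Both Walden Hassan and Uchenna Dubois are 3 levels below Cyrus Mori.

same level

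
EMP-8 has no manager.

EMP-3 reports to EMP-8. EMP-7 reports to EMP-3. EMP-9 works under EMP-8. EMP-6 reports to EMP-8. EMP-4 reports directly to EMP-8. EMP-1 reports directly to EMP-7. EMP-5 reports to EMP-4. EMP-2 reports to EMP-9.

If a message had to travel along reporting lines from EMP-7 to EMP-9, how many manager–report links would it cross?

3

EMP-7 is 2 levels below EMP-8, and EMP-9 is 1 level below EMP-8 (their lowest common manager). The shortest path runs up from EMP-7 to EMP-8 and back down to EMP-9: 2 + 1 = 3 links.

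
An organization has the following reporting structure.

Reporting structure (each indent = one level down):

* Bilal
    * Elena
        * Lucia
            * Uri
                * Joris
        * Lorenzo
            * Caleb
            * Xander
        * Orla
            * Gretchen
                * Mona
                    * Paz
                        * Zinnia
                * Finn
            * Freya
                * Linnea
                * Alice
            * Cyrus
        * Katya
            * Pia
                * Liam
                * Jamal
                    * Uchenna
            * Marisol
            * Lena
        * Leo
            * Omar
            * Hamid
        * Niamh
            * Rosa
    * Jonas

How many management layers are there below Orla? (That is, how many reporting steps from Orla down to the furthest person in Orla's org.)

The longest chain under Orla runs Orla → Gretchen → Mona → Paz → Zinnia, which is 4 levels below Orla.

4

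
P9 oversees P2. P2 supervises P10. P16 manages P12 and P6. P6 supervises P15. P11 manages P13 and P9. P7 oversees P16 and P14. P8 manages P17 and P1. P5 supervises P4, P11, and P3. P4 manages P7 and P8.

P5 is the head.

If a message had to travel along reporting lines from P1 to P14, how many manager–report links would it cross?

4

P1 is 2 levels below P4, and P14 is 2 levels below P4 (their lowest common manager). The shortest path runs up from P1 to P4 and back down to P14: 2 + 2 = 4 links.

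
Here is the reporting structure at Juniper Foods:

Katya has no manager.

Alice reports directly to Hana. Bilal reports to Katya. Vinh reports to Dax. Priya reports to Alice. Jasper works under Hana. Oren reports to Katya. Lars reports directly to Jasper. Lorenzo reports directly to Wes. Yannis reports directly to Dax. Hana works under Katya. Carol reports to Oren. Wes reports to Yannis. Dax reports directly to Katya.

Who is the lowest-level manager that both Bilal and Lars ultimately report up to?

Bilal's chain of managers is Katya. Lars's chain of managers is Jasper, Hana, Katya. The first manager that appears in both chains is Katya.

Katya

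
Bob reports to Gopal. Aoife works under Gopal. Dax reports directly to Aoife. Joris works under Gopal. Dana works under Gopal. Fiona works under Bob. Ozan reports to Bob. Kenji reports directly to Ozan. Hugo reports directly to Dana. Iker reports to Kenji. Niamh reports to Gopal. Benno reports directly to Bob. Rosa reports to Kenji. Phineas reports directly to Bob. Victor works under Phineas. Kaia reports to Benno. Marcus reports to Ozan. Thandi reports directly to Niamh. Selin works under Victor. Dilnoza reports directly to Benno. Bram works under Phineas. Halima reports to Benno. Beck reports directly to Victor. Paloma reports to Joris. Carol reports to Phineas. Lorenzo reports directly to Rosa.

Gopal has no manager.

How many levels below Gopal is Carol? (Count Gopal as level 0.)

3

Chain from Carol up to Gopal: Carol → Phineas → Bob → Gopal. That is 3 steps up, so Carol is 3 levels below Gopal.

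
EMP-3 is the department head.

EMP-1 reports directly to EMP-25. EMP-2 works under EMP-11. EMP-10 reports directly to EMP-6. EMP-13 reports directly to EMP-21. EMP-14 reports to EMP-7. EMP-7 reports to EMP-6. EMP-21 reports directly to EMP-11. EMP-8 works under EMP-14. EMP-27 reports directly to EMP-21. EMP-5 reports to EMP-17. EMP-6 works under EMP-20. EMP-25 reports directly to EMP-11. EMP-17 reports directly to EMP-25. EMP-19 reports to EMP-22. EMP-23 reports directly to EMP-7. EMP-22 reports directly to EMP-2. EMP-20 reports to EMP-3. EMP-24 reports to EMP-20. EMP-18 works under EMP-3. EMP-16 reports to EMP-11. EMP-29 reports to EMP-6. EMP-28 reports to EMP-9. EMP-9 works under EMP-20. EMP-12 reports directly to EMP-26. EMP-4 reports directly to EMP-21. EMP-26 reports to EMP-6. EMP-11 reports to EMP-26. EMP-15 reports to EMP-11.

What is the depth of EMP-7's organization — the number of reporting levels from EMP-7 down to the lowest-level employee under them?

The longest chain under EMP-7 runs EMP-7 → EMP-14 → EMP-8, which is 2 levels below EMP-7.

2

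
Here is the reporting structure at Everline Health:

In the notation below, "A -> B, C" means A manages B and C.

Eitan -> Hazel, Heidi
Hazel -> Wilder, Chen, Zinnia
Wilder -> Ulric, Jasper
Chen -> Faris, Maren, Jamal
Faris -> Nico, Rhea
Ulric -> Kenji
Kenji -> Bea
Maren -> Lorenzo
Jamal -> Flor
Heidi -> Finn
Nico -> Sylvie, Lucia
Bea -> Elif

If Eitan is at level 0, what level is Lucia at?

5

Chain from Lucia up to Eitan: Lucia → Nico → Faris → Chen → Hazel → Eitan. That is 5 steps up, so Lucia is 5 levels below Eitan.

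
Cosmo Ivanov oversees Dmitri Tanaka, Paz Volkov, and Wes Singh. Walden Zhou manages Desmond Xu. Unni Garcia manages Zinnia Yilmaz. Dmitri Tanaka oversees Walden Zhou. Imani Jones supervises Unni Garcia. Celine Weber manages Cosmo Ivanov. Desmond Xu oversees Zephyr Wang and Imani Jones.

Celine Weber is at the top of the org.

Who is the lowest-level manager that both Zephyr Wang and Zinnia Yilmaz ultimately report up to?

Zephyr Wang's chain of managers is Desmond Xu, Walden Zhou, Dmitri Tanaka, Cosmo Ivanov, Celine Weber. Zinnia Yilmaz's chain of managers is Unni Garcia, Imani Jones, Desmond Xu, Walden Zhou, Dmitri Tanaka, Cosmo Ivanov, Celine Weber. The first manager that appears in both chains is Desmond Xu.

Desmond Xu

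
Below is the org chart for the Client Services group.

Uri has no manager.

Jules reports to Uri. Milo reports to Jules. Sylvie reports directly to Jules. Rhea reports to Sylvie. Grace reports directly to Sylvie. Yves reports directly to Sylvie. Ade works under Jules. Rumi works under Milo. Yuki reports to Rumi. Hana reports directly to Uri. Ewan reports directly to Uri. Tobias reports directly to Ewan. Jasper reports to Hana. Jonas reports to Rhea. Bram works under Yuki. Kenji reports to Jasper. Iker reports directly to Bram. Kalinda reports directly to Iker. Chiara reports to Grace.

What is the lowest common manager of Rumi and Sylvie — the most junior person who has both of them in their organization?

Rumi's chain of managers is Milo, Jules, Uri. Sylvie's chain of managers is Jules, Uri. The first manager that appears in both chains is Jules.

Jules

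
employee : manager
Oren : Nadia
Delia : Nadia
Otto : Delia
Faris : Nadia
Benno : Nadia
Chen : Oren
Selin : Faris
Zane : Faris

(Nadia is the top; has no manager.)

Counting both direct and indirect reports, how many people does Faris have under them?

2

Faris directly manages Selin, Zane. Selin has no reports. Zane has no reports. So Faris's organization is 2 direct reports plus everyone under them: 1 + 1 = 2.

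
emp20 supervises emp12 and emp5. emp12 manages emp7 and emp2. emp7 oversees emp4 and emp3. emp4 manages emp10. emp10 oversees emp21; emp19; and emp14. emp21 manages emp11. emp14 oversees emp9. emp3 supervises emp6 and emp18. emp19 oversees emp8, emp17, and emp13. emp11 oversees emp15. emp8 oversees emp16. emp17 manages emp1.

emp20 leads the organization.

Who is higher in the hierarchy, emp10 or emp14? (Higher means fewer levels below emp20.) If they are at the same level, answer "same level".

emp10

emp10 is 4 levels below emp20; emp14 is 5. emp10 is higher.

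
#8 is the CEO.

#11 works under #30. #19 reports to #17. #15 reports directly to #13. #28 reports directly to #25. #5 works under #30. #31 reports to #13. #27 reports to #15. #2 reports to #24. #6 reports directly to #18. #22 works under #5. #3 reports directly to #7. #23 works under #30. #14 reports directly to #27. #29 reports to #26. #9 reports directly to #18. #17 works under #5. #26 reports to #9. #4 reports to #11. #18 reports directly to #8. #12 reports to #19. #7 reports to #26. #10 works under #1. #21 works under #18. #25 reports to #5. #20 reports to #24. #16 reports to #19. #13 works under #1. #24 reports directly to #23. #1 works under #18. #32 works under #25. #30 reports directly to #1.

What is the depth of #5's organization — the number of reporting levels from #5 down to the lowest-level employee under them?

3

The longest chain under #5 runs #5 → #17 → #19 → #16, which is 3 levels below #5.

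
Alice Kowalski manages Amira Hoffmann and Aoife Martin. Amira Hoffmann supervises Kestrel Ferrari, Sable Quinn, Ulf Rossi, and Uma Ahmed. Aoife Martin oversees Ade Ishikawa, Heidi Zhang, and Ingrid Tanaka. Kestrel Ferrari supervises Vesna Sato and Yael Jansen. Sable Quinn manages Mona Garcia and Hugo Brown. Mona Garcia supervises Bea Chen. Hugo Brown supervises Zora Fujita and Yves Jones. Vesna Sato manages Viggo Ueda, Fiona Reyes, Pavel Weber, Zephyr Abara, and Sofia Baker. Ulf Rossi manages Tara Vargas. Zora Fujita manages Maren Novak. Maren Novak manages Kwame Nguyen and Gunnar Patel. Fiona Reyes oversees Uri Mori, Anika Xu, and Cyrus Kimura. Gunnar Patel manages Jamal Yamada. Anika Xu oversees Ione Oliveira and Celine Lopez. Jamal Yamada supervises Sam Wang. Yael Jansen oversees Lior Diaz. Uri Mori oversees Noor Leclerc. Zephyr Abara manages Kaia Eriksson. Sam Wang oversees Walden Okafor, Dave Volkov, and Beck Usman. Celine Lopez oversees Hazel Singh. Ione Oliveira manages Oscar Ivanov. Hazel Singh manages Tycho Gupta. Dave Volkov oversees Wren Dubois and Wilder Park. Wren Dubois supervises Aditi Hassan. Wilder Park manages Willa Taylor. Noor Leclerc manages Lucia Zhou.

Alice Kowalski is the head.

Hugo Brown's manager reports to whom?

Amira Hoffmann

Hugo Brown reports to Sable Quinn, and Sable Quinn reports to Amira Hoffmann. So Hugo Brown's skip-level manager is Amira Hoffmann.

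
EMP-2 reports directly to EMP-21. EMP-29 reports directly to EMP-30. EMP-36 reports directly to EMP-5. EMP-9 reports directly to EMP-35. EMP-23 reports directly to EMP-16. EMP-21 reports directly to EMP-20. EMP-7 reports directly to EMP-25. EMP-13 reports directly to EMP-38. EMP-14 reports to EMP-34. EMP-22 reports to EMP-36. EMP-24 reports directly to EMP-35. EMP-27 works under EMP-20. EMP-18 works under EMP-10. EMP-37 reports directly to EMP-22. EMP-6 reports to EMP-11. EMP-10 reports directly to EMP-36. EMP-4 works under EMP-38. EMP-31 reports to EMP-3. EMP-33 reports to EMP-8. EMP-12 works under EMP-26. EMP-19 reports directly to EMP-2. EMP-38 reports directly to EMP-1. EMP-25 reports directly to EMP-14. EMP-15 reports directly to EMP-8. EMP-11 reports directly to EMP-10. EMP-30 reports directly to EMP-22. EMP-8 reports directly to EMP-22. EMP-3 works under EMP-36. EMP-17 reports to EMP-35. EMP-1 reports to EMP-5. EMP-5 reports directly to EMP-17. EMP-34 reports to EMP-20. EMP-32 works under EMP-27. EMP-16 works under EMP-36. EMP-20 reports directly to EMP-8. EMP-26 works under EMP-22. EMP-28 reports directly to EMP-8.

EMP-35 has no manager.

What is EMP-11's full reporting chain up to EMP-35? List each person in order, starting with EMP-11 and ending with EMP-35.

EMP-11 reports to EMP-10. EMP-10 reports to EMP-36. EMP-36 reports to EMP-5. EMP-5 reports to EMP-17. EMP-17 reports to EMP-35. EMP-35 is at the top.

EMP-11 -> EMP-10 -> EMP-36 -> EMP-5 -> EMP-17 -> EMP-35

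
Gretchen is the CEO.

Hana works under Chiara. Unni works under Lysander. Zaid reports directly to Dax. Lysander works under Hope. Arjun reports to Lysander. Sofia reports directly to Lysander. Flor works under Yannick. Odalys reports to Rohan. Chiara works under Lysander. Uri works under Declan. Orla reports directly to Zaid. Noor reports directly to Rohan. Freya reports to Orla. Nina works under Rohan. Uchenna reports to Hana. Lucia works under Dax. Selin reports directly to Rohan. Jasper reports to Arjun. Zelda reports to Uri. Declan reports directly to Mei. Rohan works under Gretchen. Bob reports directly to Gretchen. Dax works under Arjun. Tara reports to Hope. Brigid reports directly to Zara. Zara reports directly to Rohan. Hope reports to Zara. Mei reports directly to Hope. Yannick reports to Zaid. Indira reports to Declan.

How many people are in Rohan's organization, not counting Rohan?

28

Rohan directly manages Zara, Odalys, Nina, Noor, Selin. Under Zara: Brigid, Hope, Tara, Mei, Declan, Indira, Uri, Zelda, Lysander, Unni, Sofia, Chiara, Hana, Uchenna, Arjun, Jasper, Dax, Lucia, Zaid, Orla, Freya, Yannick, Flor (23). Odalys has no reports. Nina has no reports. Noor has no reports. Selin has no reports. So Rohan's organization is 5 direct reports plus everyone under them: 24 + 1 + 1 + 1 + 1 = 28.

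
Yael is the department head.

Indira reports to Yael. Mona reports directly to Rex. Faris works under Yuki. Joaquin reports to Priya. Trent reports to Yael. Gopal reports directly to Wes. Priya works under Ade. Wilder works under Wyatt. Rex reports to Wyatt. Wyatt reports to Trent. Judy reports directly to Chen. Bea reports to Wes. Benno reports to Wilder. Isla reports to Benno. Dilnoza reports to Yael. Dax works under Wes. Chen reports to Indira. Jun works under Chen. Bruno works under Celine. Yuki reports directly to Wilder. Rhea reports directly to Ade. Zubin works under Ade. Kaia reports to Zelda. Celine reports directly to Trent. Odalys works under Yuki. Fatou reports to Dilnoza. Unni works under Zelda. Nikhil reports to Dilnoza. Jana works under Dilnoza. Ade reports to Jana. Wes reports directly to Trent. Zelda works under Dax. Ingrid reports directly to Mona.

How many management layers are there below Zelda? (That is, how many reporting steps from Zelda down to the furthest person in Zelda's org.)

1

The longest chain under Zelda runs Zelda → Unni, which is 1 level below Zelda.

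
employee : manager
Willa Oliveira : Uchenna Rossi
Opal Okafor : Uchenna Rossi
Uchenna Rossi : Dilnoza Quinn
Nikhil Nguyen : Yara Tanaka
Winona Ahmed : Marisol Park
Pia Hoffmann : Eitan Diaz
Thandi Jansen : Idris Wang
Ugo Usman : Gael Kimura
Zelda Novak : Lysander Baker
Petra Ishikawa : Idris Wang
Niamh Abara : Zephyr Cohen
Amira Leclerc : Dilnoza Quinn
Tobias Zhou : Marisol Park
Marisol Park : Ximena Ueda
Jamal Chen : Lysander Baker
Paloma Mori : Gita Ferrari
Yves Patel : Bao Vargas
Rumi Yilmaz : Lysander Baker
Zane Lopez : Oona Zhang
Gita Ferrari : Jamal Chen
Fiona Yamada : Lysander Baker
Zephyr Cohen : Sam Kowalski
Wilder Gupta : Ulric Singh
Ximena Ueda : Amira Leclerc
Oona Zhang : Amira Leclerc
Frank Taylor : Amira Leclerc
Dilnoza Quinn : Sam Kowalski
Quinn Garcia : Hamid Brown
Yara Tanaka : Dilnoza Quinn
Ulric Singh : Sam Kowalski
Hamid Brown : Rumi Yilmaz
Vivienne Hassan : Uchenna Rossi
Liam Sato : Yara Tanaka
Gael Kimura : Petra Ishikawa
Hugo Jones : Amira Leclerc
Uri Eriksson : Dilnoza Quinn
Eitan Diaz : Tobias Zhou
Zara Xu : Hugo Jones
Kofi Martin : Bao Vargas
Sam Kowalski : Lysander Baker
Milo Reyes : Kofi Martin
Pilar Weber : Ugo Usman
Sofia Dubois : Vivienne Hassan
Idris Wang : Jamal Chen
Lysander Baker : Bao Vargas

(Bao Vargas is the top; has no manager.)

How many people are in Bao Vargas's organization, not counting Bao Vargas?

Bao Vargas directly manages Lysander Baker, Kofi Martin, Yves Patel. Under Lysander Baker: Fiona Yamada, Zelda Novak, Rumi Yilmaz, Hamid Brown, Quinn Garcia, Sam Kowalski, Ulric Singh, Wilder Gupta, Zephyr Cohen, Niamh Abara, Dilnoza Quinn, Uri Eriksson, Yara Tanaka, Nikhil Nguyen, Liam Sato, Uchenna Rossi, Opal Okafor, Vivienne Hassan, Sofia Dubois, Willa Oliveira, Amira Leclerc, Hugo Jones, Zara Xu, Frank Taylor, Oona Zhang, Zane Lopez, Ximena Ueda, Marisol Park, Winona Ahmed, Tobias Zhou, Eitan Diaz, Pia Hoffmann, Jamal Chen, Gita Ferrari, Paloma Mori, Idris Wang, Thandi Jansen, Petra Ishikawa, Gael Kimura, Ugo Usman, Pilar Weber (41). Under Kofi Martin: Milo Reyes (1). Yves Patel has no reports. So Bao Vargas's organization is 3 direct reports plus everyone under them: 42 + 2 + 1 = 45.

45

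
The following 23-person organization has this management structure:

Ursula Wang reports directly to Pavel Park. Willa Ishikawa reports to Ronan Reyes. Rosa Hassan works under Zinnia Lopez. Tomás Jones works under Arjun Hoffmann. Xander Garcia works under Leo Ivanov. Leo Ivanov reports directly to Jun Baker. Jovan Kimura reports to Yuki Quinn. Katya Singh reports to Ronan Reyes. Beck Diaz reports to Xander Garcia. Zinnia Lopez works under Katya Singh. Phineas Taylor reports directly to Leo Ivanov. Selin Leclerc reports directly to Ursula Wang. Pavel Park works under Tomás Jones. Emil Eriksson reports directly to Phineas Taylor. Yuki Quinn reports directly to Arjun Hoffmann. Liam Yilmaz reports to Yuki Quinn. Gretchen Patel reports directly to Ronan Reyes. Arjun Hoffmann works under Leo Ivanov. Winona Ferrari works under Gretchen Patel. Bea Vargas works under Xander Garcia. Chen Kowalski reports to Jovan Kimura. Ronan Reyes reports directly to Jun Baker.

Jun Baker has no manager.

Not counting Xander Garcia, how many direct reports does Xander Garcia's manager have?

Xander Garcia reports to Leo Ivanov. Leo Ivanov's other direct reports are Phineas Taylor, Arjun Hoffmann — 2 peers.

2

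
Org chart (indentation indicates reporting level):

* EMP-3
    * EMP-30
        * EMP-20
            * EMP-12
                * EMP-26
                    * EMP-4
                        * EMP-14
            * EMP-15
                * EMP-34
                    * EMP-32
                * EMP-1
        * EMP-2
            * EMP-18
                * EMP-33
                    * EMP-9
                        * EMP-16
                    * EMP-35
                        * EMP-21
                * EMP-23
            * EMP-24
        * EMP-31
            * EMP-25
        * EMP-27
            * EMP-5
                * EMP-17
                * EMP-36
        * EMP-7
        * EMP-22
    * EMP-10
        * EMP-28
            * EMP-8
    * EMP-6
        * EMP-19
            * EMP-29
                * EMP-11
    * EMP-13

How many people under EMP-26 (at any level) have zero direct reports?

1

The only person in EMP-26's organization with no one reporting to them is EMP-14. That is 1.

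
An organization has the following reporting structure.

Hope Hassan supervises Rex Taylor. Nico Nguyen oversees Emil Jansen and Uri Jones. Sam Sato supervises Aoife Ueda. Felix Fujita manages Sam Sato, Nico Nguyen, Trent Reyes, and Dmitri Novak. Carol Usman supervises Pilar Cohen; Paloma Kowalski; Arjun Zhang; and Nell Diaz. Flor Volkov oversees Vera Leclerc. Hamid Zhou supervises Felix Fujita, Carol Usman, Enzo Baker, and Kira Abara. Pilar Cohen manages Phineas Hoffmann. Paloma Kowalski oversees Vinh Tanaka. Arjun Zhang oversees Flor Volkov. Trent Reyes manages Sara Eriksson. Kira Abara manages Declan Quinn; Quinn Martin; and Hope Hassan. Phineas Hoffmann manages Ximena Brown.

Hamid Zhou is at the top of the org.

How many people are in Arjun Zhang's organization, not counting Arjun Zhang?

2

Arjun Zhang directly manages Flor Volkov. Under Flor Volkov: Vera Leclerc (1). That's 2 in total.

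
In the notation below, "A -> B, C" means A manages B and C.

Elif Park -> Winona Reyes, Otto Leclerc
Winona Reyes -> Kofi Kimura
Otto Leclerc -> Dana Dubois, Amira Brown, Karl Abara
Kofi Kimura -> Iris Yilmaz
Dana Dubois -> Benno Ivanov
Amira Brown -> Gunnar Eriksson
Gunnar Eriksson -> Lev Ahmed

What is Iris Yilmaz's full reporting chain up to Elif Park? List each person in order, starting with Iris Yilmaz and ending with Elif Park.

Iris Yilmaz -> Kofi Kimura -> Winona Reyes -> Elif Park

Iris Yilmaz reports to Kofi Kimura. Kofi Kimura reports to Winona Reyes. Winona Reyes reports to Elif Park. Elif Park is at the top.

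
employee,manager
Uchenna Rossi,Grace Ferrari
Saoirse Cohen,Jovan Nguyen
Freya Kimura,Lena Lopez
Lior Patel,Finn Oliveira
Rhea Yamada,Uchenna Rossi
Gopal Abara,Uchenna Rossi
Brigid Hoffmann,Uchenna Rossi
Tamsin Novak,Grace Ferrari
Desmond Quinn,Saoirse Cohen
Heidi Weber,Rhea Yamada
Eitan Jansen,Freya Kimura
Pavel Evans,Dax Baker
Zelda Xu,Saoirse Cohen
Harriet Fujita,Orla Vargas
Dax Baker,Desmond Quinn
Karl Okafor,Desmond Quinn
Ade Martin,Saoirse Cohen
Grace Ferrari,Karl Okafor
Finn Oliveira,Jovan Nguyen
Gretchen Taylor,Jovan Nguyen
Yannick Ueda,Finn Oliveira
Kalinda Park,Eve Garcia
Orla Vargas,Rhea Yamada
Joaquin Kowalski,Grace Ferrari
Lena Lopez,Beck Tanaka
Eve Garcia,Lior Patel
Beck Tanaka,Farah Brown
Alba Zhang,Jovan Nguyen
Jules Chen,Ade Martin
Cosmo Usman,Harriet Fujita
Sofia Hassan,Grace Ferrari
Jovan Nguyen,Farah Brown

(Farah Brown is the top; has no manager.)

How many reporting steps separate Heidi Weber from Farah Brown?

Chain from Heidi Weber up to Farah Brown: Heidi Weber → Rhea Yamada → Uchenna Rossi → Grace Ferrari → Karl Okafor → Desmond Quinn → Saoirse Cohen → Jovan Nguyen → Farah Brown. That is 8 steps up, so Heidi Weber is 8 levels below Farah Brown.

8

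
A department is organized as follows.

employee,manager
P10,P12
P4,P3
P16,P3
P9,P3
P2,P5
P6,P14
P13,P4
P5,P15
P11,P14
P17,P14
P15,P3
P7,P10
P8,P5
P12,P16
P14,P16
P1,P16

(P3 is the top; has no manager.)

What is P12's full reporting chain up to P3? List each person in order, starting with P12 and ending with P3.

P12 -> P16 -> P3

P12 reports to P16. P16 reports to P3. P3 is at the top.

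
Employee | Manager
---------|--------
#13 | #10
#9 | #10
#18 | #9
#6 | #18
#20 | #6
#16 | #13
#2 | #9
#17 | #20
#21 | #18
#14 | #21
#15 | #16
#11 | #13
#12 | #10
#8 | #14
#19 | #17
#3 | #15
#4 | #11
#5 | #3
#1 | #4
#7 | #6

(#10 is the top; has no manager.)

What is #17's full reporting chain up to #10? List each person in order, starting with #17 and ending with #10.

#17 reports to #20. #20 reports to #6. #6 reports to #18. #18 reports to #9. #9 reports to #10. #10 is at the top.

#17 -> #20 -> #6 -> #18 -> #9 -> #10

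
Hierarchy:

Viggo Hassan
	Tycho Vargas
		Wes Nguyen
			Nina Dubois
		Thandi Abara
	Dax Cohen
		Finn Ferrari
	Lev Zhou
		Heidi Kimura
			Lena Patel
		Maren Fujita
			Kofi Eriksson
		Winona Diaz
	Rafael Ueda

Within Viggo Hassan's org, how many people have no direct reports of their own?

The people in Viggo Hassan's organization with no one reporting to them are Rafael Ueda, Winona Diaz, Kofi Eriksson, Lena Patel, Finn Ferrari, Thandi Abara, Nina Dubois. That is 7.

7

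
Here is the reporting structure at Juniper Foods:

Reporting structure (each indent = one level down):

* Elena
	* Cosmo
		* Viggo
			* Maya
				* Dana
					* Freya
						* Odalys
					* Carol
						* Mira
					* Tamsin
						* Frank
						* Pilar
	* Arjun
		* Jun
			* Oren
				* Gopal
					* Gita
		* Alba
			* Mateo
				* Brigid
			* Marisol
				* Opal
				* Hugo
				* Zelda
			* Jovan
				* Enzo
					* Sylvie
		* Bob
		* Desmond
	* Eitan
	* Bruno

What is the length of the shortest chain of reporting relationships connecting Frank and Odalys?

Frank is 2 levels below Dana, and Odalys is 2 levels below Dana (their lowest common manager). The shortest path runs up from Frank to Dana and back down to Odalys: 2 + 2 = 4 links.

4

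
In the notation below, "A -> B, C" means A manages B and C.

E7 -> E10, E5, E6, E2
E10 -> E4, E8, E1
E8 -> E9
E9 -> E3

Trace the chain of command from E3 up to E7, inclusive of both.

E3 reports to E9. E9 reports to E8. E8 reports to E10. E10 reports to E7. E7 is at the top.

E3 -> E9 -> E8 -> E10 -> E7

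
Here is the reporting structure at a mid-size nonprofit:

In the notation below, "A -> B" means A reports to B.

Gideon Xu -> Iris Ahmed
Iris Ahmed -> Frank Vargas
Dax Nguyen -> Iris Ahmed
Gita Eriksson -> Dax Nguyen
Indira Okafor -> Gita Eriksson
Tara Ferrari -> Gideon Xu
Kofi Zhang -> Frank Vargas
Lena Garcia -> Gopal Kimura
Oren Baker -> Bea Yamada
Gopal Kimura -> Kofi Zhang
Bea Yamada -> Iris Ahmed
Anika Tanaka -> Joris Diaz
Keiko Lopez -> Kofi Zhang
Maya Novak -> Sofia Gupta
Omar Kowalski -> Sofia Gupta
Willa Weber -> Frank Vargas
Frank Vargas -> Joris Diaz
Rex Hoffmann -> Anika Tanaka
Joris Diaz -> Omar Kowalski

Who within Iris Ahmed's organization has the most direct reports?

Iris Ahmed

Direct-report counts within Iris Ahmed's organization: Iris Ahmed has 3; Gideon Xu has 1; Bea Yamada has 1; Dax Nguyen has 1; Gita Eriksson has 1. The largest is 3, held by Iris Ahmed.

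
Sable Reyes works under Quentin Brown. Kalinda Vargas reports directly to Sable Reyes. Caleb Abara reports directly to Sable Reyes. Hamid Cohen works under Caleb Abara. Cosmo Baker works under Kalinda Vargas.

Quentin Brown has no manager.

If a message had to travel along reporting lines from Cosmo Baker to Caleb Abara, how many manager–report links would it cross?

3

Cosmo Baker is 2 levels below Sable Reyes, and Caleb Abara is 1 level below Sable Reyes (their lowest common manager). The shortest path runs up from Cosmo Baker to Sable Reyes and back down to Caleb Abara: 2 + 1 = 3 links.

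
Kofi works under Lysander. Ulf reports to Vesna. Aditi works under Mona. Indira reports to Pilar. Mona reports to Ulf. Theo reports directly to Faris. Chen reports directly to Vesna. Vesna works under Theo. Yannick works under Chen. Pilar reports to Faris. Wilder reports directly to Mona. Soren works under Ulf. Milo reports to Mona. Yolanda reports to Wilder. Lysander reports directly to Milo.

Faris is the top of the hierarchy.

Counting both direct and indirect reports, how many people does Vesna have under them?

11

Vesna directly manages Ulf, Chen. Under Ulf: Soren, Mona, Aditi, Milo, Lysander, Kofi, Wilder, Yolanda (8). Under Chen: Yannick (1). So Vesna's organization is 2 direct reports plus everyone under them: 9 + 2 = 11.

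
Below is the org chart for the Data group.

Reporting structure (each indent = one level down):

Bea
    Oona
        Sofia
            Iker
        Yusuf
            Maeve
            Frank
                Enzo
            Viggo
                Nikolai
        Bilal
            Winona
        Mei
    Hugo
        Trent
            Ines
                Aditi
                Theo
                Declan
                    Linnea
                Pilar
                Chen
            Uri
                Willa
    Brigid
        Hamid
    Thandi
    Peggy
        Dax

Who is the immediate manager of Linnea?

Linnea reports directly to Declan.

Declan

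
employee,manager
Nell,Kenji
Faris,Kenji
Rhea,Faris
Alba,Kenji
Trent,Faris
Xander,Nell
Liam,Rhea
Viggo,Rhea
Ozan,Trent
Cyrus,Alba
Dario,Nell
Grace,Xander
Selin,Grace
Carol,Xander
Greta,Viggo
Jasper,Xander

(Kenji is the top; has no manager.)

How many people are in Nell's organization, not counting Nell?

6

Nell directly manages Xander, Dario. Under Xander: Jasper, Carol, Grace, Selin (4). Dario has no reports. So Nell's organization is 2 direct reports plus everyone under them: 5 + 1 = 6.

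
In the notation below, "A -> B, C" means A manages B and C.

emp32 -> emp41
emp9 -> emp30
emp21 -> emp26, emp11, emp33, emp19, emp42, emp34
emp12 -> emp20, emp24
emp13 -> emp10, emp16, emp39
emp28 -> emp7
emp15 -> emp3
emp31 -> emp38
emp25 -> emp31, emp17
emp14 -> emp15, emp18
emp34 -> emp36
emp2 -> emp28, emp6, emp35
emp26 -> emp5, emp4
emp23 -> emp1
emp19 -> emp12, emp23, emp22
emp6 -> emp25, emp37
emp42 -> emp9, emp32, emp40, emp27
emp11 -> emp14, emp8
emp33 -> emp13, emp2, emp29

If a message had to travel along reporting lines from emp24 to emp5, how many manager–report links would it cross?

emp24 is 3 levels below emp21, and emp5 is 2 levels below emp21 (their lowest common manager). The shortest path runs up from emp24 to emp21 and back down to emp5: 3 + 2 = 5 links.

5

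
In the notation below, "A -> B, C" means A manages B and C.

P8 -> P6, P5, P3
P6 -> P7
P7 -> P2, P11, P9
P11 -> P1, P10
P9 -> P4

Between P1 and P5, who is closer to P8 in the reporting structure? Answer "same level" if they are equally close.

P5

P1 is 4 levels below P8; P5 is 1. P5 is higher.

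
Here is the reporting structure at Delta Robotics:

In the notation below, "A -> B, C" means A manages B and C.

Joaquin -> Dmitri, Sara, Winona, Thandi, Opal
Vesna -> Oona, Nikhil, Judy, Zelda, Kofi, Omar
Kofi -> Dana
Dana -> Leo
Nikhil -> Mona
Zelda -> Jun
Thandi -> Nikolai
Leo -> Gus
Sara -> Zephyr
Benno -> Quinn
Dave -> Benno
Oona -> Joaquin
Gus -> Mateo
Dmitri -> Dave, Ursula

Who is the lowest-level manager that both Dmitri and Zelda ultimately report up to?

Vesna

Dmitri's chain of managers is Joaquin, Oona, Vesna. Zelda's chain of managers is Vesna. The first manager that appears in both chains is Vesna.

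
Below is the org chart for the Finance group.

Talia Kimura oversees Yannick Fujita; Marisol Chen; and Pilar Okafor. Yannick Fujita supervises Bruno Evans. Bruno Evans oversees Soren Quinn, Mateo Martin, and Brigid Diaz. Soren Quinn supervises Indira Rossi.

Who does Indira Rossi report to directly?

Soren Quinn

Indira Rossi reports directly to Soren Quinn.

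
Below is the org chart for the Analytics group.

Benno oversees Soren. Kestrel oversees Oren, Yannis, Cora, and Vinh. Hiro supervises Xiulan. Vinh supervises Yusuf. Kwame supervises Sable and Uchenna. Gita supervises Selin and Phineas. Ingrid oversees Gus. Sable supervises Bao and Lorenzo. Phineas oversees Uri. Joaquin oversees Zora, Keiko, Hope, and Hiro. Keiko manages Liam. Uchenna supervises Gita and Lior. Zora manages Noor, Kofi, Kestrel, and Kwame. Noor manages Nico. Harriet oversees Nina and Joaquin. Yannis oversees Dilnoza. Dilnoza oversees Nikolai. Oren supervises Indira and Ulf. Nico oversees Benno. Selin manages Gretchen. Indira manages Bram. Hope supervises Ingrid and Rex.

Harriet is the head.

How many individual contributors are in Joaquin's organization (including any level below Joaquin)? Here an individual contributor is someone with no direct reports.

The people in Joaquin's organization with no one reporting to them are Xiulan, Rex, Gus, Liam, Kofi, Lorenzo, Bao, Lior, Uri, Gretchen, Soren, Yusuf, Cora, Nikolai, Ulf, Bram. That is 16.

16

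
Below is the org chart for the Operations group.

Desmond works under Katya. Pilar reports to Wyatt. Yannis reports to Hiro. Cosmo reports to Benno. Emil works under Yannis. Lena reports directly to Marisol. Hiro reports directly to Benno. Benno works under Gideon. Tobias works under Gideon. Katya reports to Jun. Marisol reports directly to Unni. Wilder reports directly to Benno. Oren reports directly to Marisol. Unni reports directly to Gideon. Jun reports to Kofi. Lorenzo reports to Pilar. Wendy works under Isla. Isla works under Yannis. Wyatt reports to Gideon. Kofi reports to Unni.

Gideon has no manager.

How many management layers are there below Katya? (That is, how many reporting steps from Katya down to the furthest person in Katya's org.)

1

The longest chain under Katya runs Katya → Desmond, which is 1 level below Katya.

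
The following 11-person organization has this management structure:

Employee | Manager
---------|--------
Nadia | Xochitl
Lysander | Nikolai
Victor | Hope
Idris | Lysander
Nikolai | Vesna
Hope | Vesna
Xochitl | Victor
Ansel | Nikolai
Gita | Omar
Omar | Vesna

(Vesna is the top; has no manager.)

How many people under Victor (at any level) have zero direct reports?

1

The only person in Victor's organization with no one reporting to them is Nadia. That is 1.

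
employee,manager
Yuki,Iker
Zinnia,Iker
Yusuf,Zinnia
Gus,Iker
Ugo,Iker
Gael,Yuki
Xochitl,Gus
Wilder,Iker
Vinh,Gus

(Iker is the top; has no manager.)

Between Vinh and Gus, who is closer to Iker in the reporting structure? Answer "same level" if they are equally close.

Gus

Vinh is 2 levels below Iker; Gus is 1. Gus is higher.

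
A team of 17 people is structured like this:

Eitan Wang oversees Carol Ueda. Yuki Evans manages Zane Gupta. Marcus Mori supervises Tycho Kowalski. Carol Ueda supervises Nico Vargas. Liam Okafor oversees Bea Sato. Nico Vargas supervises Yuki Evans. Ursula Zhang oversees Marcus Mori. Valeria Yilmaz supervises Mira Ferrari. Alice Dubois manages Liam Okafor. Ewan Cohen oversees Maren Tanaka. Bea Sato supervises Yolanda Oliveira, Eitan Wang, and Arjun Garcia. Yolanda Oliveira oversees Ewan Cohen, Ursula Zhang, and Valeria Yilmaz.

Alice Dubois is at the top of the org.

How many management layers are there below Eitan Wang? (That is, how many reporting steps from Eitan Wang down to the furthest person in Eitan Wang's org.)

4

The longest chain under Eitan Wang runs Eitan Wang → Carol Ueda → Nico Vargas → Yuki Evans → Zane Gupta, which is 4 levels below Eitan Wang.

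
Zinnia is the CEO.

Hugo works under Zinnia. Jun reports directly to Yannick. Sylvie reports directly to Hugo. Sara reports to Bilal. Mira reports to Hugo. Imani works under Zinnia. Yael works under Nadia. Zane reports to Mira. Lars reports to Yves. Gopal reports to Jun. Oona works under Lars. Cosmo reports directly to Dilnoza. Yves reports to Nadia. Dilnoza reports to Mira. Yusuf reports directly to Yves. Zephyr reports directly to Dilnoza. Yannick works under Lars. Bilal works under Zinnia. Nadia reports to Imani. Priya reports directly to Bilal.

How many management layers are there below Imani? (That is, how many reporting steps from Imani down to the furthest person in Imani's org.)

The longest chain under Imani runs Imani → Nadia → Yves → Lars → Yannick → Jun → Gopal, which is 6 levels below Imani.

6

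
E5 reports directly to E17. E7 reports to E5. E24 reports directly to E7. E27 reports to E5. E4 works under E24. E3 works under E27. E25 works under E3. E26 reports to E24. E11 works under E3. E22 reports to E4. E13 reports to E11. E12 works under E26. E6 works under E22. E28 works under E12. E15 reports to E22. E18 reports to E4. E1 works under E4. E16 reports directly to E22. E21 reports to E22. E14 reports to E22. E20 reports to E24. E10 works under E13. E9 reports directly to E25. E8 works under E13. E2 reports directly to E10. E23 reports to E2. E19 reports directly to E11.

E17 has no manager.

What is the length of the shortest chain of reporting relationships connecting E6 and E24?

E6 is in E24's organization: the chain from E6 up to E24 is E6 → E22 → E4 → E24, which is 3 links.

3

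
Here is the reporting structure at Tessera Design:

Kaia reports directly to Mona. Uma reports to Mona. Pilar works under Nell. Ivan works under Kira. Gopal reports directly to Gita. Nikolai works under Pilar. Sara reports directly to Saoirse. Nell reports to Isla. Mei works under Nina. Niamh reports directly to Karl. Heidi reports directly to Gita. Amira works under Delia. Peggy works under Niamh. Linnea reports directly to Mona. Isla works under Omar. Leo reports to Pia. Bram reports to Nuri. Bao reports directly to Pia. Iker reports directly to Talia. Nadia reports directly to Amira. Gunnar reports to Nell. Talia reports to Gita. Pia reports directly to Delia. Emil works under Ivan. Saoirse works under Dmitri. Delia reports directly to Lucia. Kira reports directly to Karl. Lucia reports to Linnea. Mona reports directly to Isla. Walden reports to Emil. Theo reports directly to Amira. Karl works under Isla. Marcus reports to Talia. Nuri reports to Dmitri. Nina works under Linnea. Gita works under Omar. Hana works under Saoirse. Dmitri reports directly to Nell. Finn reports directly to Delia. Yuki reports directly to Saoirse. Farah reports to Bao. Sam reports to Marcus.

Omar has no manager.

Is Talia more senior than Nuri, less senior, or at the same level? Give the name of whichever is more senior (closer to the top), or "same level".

Talia is 2 levels below Omar; Nuri is 4. Talia is higher.

Talia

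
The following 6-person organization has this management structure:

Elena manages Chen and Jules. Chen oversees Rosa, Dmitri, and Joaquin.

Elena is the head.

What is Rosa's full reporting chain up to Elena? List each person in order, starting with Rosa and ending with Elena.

Rosa -> Chen -> Elena

Rosa reports to Chen. Chen reports to Elena. Elena is at the top.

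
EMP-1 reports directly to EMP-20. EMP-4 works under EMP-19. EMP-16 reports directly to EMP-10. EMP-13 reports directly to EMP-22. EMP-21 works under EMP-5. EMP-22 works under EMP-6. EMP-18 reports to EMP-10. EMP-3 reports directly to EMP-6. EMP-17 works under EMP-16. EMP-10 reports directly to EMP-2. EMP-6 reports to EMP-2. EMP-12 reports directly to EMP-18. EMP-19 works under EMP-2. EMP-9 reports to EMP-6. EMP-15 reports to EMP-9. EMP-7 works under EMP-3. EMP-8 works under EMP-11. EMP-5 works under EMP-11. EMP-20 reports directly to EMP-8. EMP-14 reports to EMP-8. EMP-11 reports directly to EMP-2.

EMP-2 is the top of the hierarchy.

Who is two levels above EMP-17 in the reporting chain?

EMP-17 reports to EMP-16, and EMP-16 reports to EMP-10. So EMP-17's skip-level manager is EMP-10.

EMP-10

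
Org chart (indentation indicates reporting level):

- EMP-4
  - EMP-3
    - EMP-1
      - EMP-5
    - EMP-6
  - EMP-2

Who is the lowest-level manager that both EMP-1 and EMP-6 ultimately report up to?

EMP-1's chain of managers is EMP-3, EMP-4. EMP-6's chain of managers is EMP-3, EMP-4. The first manager that appears in both chains is EMP-3.

EMP-3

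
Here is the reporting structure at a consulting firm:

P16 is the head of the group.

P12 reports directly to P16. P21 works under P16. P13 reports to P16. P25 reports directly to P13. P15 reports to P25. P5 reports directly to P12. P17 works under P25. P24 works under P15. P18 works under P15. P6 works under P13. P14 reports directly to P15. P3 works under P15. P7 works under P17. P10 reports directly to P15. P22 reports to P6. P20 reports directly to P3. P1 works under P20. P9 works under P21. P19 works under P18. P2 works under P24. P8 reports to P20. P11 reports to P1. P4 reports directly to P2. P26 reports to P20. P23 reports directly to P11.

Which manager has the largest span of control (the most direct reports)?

P15

Direct-report counts: P16 has 3; P13 has 2; P6 has 1; P25 has 2; P17 has 1; P15 has 5; P3 has 1; P20 has 3; P1 has 1; P11 has 1; P18 has 1; P24 has 1; P2 has 1; P21 has 1; P12 has 1. The largest is 5, held by P15.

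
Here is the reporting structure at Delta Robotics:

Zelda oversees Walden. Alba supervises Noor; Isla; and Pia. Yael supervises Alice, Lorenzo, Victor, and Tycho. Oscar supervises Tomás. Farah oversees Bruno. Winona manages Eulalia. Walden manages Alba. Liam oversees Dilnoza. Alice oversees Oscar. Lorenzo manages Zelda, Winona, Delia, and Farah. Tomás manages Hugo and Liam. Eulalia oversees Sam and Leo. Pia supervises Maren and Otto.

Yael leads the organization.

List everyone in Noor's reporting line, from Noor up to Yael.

Noor reports to Alba. Alba reports to Walden. Walden reports to Zelda. Zelda reports to Lorenzo. Lorenzo reports to Yael. Yael is at the top.

Noor -> Alba -> Walden -> Zelda -> Lorenzo -> Yael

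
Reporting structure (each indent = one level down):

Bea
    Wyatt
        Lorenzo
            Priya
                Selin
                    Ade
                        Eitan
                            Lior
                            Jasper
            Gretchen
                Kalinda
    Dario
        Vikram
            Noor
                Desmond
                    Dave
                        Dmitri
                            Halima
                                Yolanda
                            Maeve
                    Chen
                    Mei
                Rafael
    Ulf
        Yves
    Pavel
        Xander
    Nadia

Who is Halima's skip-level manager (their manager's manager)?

Halima reports to Dmitri, and Dmitri reports to Dave. So Halima's skip-level manager is Dave.

Dave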